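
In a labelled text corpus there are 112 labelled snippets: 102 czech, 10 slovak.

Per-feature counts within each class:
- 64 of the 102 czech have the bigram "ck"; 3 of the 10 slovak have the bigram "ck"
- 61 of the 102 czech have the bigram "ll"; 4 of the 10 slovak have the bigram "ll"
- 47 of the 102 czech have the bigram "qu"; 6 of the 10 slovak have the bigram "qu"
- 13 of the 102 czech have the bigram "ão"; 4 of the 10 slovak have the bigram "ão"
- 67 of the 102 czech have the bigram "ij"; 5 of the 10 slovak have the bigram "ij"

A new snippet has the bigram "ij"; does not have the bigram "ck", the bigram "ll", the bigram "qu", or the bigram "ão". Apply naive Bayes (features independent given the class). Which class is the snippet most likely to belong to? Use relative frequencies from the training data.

czech

czech: (102/112) × (38/102) × (41/102) × (55/102) × (89/102) × (67/102) ≈ 0.0421479
slovak: (10/112) × (7/10) × (6/10) × (4/10) × (6/10) × (5/10) = 0.0045
Highest score → czech.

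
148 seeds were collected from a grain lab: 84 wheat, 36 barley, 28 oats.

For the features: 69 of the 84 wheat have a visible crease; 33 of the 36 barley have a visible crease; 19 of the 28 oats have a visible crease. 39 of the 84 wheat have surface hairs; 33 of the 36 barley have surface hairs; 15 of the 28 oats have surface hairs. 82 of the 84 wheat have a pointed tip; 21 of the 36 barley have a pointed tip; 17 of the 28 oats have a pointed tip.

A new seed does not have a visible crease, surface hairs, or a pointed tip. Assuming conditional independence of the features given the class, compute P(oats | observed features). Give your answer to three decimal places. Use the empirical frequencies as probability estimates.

wheat: (84/148) × (15/84) × (45/84) × (2/84) ≈ 0.00129275
barley: (36/148) × (3/36) × (3/36) × (15/36) ≈ 0.000703829
oats: (28/148) × (9/28) × (13/28) × (11/28) ≈ 0.0110918
P(oats | x) = 0.0110918 / 0.013088379 ≈ 0.847

0.847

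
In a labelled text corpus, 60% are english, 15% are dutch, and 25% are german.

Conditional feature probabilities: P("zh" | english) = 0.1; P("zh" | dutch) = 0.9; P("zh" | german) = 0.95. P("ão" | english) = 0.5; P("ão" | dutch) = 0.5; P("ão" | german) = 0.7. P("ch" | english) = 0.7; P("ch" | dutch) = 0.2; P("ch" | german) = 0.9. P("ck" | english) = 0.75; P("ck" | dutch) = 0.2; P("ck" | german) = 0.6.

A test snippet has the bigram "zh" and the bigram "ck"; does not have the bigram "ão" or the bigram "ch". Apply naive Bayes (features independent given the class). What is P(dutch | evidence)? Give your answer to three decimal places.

0.495

english: 0.6 × 0.1 × (1−0.5) × (1−0.7) × 0.75 = 0.00675
dutch: 0.15 × 0.9 × (1−0.5) × (1−0.2) × 0.2 = 0.0108
german: 0.25 × 0.95 × (1−0.7) × (1−0.9) × 0.6 = 0.004275
P(dutch | x) = 0.0108 / 0.021825 ≈ 0.495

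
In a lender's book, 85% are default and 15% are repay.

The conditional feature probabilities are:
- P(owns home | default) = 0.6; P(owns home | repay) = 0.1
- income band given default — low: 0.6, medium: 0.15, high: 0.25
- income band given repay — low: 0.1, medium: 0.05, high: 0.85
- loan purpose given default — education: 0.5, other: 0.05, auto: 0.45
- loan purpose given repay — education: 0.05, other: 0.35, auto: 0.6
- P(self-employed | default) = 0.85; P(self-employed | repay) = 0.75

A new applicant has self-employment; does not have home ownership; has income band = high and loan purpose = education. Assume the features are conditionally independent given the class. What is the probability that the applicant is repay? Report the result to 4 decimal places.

default: 0.85 × (1−0.6) × 0.25 × 0.5 × 0.85 = 0.036125
repay: 0.15 × (1−0.1) × 0.85 × 0.05 × 0.75 = 0.004303125
P(repay | x) = 0.004303125 / 0.040428125 ≈ 0.1064

0.1064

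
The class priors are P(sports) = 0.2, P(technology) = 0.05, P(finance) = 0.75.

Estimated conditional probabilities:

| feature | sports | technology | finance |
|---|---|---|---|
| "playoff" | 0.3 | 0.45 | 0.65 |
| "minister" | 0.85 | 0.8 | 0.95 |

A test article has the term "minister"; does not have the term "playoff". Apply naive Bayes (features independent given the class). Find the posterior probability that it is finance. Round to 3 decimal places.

sports: 0.2 × (1−0.3) × 0.85 = 0.119
technology: 0.05 × (1−0.45) × 0.8 = 0.022
finance: 0.75 × (1−0.65) × 0.95 = 0.249375
P(finance | x) = 0.249375 / 0.390375 ≈ 0.639

0.639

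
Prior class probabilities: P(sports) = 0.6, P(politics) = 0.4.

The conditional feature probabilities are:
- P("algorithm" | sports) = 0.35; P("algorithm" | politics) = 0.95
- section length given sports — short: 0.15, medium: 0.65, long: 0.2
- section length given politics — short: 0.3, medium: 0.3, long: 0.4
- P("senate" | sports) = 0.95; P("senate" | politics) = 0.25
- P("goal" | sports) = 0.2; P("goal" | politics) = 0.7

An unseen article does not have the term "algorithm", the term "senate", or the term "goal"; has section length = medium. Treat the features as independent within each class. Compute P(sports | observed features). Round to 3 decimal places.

sports: 0.6 × (1−0.35) × 0.65 × (1−0.95) × (1−0.2) = 0.01014
politics: 0.4 × (1−0.95) × 0.3 × (1−0.25) × (1−0.7) = 0.00135
P(sports | x) = 0.01014 / 0.01149 ≈ 0.883

0.883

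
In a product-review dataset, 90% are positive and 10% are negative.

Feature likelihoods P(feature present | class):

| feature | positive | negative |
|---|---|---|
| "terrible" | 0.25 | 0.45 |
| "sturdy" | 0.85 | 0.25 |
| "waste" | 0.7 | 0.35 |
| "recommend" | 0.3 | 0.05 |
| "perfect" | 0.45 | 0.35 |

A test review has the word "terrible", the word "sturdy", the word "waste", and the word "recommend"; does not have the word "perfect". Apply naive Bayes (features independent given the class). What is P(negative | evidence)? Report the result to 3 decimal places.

0.006

positive: 0.9 × 0.25 × 0.85 × 0.7 × 0.3 × (1−0.45) = 0.022089375
negative: 0.1 × 0.45 × 0.25 × 0.35 × 0.05 × (1−0.35) = 0.00012796875
P(negative | x) = 0.00012796875 / 0.02221734375 ≈ 0.006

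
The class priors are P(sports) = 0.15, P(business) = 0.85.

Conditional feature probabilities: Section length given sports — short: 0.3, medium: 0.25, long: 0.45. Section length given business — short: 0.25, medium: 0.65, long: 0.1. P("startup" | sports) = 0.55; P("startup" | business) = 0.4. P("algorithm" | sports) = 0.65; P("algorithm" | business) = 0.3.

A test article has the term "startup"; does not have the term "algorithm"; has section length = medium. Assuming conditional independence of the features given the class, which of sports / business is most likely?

sports: 0.15 × 0.25 × 0.55 × (1−0.65) = 0.00721875
business: 0.85 × 0.65 × 0.4 × (1−0.3) = 0.1547
Highest score → business.

business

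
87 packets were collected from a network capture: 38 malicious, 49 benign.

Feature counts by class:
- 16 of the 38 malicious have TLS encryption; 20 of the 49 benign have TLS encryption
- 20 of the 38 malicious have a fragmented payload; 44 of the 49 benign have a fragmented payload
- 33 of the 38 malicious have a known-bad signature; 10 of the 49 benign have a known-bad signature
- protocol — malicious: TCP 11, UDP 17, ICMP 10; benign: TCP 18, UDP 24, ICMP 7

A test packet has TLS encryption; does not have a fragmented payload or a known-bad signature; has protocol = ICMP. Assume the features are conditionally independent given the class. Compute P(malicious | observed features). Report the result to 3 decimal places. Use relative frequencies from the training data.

0.531

malicious: (38/87) × (16/38) × (18/38) × (5/38) × (10/38) ≈ 0.00301642
benign: (49/87) × (20/49) × (5/49) × (39/49) × (7/49) ≈ 0.0026672
P(malicious | x) = 0.00301642 / 0.00568362 ≈ 0.531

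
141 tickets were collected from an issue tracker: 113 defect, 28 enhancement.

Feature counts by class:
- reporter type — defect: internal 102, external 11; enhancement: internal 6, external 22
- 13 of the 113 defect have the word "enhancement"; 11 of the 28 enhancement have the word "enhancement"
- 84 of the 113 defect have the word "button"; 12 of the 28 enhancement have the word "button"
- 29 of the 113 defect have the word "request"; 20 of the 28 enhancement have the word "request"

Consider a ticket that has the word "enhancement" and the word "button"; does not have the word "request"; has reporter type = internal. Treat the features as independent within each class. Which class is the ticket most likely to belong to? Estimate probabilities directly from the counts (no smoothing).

defect: (113/141) × (102/113) × (13/113) × (84/113) × (84/113) ≈ 0.0459883
enhancement: (28/141) × (6/28) × (11/28) × (12/28) × (8/28) ≈ 0.00204702
Highest score → defect.

defect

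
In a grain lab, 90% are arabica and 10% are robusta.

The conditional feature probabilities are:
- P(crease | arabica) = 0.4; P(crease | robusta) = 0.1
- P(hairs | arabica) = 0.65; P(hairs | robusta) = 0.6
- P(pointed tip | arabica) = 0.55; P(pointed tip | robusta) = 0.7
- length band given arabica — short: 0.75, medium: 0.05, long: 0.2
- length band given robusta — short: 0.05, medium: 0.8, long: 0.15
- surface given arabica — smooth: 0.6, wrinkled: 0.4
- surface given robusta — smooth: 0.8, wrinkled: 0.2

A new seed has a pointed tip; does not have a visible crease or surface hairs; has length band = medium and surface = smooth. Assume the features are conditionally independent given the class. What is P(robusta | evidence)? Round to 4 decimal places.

arabica: 0.9 × (1−0.4) × (1−0.65) × 0.55 × 0.05 × 0.6 = 0.0031185
robusta: 0.1 × (1−0.1) × (1−0.6) × 0.7 × 0.8 × 0.8 = 0.016128
P(robusta | x) = 0.016128 / 0.0192465 ≈ 0.8380

0.8380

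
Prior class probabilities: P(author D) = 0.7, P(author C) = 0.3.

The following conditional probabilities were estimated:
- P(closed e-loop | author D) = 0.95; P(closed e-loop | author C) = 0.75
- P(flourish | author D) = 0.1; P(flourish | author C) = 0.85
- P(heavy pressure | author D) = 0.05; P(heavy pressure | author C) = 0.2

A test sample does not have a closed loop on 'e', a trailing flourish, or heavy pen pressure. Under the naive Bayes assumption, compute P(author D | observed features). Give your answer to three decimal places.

author D: 0.7 × (1−0.95) × (1−0.1) × (1−0.05) = 0.029925
author C: 0.3 × (1−0.75) × (1−0.85) × (1−0.2) = 0.009
P(author D | x) = 0.029925 / 0.038925 ≈ 0.769

0.769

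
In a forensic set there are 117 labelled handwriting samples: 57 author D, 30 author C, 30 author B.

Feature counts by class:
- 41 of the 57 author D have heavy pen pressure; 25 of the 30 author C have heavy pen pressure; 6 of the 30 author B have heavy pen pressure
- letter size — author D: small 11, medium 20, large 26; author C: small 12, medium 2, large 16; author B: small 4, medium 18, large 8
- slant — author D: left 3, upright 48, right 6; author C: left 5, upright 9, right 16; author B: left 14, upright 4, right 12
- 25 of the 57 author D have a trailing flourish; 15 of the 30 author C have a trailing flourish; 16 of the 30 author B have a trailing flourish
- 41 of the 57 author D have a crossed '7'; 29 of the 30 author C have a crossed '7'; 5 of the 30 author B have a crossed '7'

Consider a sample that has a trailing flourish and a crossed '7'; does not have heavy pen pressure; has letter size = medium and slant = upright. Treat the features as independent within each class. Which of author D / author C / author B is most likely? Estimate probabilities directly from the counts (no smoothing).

author D: (57/117) × (16/57) × (20/57) × (48/57) × (25/57) × (41/57) ≈ 0.0127476
author C: (30/117) × (5/30) × (2/30) × (9/30) × (15/30) × (29/30) ≈ 0.000413105
author B: (30/117) × (24/30) × (18/30) × (4/30) × (16/30) × (5/30) ≈ 0.00145869
Highest score → author D.

author D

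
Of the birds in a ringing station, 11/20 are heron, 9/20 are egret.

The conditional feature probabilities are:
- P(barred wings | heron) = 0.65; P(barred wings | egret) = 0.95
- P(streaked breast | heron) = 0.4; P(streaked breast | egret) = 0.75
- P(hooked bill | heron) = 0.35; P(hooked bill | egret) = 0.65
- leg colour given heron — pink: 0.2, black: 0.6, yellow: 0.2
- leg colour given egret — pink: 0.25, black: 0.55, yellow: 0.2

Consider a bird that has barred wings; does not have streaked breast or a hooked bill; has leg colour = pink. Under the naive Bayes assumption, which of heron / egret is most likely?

heron

heron: 0.55 × 0.65 × (1−0.4) × (1−0.35) × 0.2 = 0.027885
egret: 0.45 × 0.95 × (1−0.75) × (1−0.65) × 0.25 = 0.0093515625
Highest score → heron.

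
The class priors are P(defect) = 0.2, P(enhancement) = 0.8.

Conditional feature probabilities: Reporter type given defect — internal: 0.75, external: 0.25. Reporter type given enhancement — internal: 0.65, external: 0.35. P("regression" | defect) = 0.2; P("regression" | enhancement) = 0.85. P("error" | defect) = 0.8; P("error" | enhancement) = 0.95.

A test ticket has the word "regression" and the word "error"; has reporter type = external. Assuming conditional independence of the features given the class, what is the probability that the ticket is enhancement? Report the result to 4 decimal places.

0.9658

defect: 0.2 × 0.25 × 0.2 × 0.8 = 0.008
enhancement: 0.8 × 0.35 × 0.85 × 0.95 = 0.2261
P(enhancement | x) = 0.2261 / 0.2341 ≈ 0.9658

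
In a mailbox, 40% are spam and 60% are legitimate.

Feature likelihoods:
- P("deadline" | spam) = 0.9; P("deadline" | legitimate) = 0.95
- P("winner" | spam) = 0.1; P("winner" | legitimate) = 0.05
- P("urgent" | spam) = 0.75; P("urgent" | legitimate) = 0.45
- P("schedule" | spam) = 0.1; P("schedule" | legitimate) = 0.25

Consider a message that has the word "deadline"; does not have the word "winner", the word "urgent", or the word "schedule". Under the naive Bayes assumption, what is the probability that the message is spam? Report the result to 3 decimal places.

0.246

spam: 0.4 × 0.9 × (1−0.1) × (1−0.75) × (1−0.1) = 0.0729
legitimate: 0.6 × 0.95 × (1−0.05) × (1−0.45) × (1−0.25) = 0.22336875
P(spam | x) = 0.0729 / 0.29626875 ≈ 0.246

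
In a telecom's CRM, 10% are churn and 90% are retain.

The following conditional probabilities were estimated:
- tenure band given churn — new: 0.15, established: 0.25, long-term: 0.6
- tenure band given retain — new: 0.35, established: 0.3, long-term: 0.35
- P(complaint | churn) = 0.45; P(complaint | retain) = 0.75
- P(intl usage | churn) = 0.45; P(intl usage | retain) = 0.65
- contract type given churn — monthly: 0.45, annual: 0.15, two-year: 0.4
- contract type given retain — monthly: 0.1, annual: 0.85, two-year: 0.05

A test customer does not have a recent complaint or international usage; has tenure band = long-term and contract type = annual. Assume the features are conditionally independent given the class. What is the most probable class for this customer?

churn: 0.1 × 0.6 × (1−0.45) × (1−0.45) × 0.15 = 0.0027225
retain: 0.9 × 0.35 × (1−0.75) × (1−0.65) × 0.85 = 0.023428125
Highest score → retain.

retain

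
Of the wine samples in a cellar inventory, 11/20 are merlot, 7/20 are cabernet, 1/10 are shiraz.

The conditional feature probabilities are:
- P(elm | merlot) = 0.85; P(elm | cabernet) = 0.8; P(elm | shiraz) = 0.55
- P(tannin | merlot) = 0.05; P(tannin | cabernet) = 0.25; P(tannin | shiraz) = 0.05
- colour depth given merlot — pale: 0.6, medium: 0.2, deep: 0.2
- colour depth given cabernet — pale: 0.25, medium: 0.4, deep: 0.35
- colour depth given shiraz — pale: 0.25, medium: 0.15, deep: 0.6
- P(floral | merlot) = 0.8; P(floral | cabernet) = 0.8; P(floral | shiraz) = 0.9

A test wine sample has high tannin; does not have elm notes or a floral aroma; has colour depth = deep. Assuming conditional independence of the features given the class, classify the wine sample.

merlot: 0.55 × (1−0.85) × 0.05 × 0.2 × (1−0.8) = 0.000165
cabernet: 0.35 × (1−0.8) × 0.25 × 0.35 × (1−0.8) = 0.001225
shiraz: 0.1 × (1−0.55) × 0.05 × 0.6 × (1−0.9) = 0.000135
Highest score → cabernet.

cabernet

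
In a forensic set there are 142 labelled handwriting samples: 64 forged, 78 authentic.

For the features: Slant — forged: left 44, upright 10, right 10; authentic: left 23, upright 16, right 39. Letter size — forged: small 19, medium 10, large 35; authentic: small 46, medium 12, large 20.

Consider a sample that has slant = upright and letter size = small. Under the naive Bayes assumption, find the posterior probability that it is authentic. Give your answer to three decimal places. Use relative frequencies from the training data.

forged: (64/142) × (10/64) × (19/64) ≈ 0.0209067
authentic: (78/142) × (16/78) × (46/78) ≈ 0.06645
P(authentic | x) = 0.06645 / 0.0873567 ≈ 0.761

0.761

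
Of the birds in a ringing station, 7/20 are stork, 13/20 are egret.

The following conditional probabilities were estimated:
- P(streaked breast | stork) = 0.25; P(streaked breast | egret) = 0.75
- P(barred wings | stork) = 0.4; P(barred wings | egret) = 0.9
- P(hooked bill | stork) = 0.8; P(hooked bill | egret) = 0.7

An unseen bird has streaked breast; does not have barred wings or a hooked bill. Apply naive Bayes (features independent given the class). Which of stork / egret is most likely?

egret

stork: 0.35 × 0.25 × (1−0.4) × (1−0.8) = 0.0105
egret: 0.65 × 0.75 × (1−0.9) × (1−0.7) = 0.014625
Highest score → egret.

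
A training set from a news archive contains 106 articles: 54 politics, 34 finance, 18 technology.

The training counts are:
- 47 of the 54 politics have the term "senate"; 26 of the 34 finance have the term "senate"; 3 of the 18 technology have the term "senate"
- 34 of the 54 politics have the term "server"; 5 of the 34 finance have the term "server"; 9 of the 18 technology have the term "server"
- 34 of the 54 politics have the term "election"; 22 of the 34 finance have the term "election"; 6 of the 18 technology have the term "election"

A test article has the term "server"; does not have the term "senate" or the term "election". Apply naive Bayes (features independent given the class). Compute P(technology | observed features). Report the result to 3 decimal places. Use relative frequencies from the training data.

0.709

politics: (54/106) × (7/54) × (34/54) × (20/54) ≈ 0.0153997
finance: (34/106) × (8/34) × (5/34) × (12/34) ≈ 0.00391722
technology: (18/106) × (15/18) × (9/18) × (12/18) ≈ 0.0471698
P(technology | x) = 0.0471698 / 0.06648672 ≈ 0.709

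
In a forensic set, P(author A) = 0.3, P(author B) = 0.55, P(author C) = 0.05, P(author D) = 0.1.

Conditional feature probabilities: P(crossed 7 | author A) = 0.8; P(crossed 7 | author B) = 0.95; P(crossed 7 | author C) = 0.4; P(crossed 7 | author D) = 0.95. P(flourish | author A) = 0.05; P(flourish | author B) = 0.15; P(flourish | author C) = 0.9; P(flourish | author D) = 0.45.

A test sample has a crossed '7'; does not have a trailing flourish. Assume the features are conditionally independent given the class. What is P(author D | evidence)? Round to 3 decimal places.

0.072

author A: 0.3 × 0.8 × (1−0.05) = 0.228
author B: 0.55 × 0.95 × (1−0.15) = 0.444125
author C: 0.05 × 0.4 × (1−0.9) = 0.002
author D: 0.1 × 0.95 × (1−0.45) = 0.05225
P(author D | x) = 0.05225 / 0.726375 ≈ 0.072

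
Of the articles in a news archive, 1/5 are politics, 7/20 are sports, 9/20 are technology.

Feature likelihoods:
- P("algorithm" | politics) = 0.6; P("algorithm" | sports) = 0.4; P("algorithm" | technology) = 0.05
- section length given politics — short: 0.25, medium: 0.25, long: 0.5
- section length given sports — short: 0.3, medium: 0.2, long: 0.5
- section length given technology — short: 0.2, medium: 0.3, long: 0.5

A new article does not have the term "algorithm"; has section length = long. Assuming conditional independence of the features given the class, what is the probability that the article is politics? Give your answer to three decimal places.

0.111

politics: 0.2 × (1−0.6) × 0.5 = 0.04
sports: 0.35 × (1−0.4) × 0.5 = 0.105
technology: 0.45 × (1−0.05) × 0.5 = 0.21375
P(politics | x) = 0.04 / 0.35875 ≈ 0.111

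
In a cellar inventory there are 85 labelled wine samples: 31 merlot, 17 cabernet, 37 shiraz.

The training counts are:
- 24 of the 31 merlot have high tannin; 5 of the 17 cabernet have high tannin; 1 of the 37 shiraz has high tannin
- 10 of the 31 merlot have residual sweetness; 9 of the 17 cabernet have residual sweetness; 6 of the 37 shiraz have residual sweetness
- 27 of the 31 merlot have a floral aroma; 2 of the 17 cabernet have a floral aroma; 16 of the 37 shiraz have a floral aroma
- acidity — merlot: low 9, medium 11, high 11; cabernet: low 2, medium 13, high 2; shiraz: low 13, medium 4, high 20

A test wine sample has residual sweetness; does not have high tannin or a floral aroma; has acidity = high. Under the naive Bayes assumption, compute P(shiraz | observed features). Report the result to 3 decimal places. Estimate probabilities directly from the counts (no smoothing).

0.701

merlot: (31/85) × (7/31) × (10/31) × (4/31) × (11/31) ≈ 0.00121632
cabernet: (17/85) × (12/17) × (9/17) × (15/17) × (2/17) ≈ 0.00775853
shiraz: (37/85) × (36/37) × (6/37) × (21/37) × (20/37) ≈ 0.0210707
P(shiraz | x) = 0.0210707 / 0.03004555 ≈ 0.701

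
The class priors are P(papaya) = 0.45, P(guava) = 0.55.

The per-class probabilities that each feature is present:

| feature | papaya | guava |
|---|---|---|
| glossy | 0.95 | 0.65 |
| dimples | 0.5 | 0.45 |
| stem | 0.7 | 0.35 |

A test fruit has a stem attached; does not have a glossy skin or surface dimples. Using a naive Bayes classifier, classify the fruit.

guava

papaya: 0.45 × (1−0.95) × (1−0.5) × 0.7 = 0.007875
guava: 0.55 × (1−0.65) × (1−0.45) × 0.35 = 0.03705625
Highest score → guava.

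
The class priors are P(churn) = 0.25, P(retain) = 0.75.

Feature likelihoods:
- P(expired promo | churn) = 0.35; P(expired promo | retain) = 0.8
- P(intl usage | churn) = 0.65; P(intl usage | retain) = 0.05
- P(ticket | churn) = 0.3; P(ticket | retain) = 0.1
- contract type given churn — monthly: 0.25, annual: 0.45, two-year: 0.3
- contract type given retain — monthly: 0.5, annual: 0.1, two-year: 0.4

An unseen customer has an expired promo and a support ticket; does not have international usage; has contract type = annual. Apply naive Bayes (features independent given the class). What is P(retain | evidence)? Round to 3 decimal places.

0.580

churn: 0.25 × 0.35 × (1−0.65) × 0.3 × 0.45 = 0.004134375
retain: 0.75 × 0.8 × (1−0.05) × 0.1 × 0.1 = 0.0057
P(retain | x) = 0.0057 / 0.009834375 ≈ 0.580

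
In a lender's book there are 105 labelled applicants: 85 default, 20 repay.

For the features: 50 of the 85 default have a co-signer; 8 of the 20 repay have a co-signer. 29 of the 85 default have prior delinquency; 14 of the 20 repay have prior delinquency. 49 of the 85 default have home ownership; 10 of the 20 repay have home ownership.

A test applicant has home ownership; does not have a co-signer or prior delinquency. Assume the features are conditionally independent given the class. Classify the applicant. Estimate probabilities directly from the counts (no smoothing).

default: (85/105) × (35/85) × (56/85) × (49/85) ≈ 0.126597
repay: (20/105) × (12/20) × (6/20) × (10/20) ≈ 0.0171429
Highest score → default.

default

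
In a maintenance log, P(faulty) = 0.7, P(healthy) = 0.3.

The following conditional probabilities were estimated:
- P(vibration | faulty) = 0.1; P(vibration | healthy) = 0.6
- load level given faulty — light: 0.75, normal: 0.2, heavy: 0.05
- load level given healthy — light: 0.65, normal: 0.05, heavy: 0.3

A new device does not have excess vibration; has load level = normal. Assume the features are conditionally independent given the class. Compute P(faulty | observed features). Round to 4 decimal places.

0.9545

faulty: 0.7 × (1−0.1) × 0.2 = 0.126
healthy: 0.3 × (1−0.6) × 0.05 = 0.006
P(faulty | x) = 0.126 / 0.132 ≈ 0.9545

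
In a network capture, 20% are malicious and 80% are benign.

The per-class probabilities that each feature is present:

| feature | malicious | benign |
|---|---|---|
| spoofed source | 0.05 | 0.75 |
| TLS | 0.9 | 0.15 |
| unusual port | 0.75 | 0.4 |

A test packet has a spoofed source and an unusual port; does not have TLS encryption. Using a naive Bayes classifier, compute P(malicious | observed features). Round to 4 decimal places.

malicious: 0.2 × 0.05 × (1−0.9) × 0.75 = 0.00075
benign: 0.8 × 0.75 × (1−0.15) × 0.4 = 0.204
P(malicious | x) = 0.00075 / 0.20475 ≈ 0.0037

0.0037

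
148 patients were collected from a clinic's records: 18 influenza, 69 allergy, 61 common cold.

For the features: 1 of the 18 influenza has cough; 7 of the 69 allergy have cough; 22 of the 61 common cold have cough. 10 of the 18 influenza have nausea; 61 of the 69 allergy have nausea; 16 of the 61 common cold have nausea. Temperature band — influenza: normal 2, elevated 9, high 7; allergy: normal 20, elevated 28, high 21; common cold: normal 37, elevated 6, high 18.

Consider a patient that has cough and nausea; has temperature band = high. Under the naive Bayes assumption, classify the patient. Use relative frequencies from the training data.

allergy

influenza: (18/148) × (1/18) × (10/18) × (7/18) ≈ 0.00145979
allergy: (69/148) × (7/69) × (61/69) × (21/69) ≈ 0.0127259
common cold: (61/148) × (22/61) × (16/61) × (18/61) ≈ 0.0115052
Highest score → allergy.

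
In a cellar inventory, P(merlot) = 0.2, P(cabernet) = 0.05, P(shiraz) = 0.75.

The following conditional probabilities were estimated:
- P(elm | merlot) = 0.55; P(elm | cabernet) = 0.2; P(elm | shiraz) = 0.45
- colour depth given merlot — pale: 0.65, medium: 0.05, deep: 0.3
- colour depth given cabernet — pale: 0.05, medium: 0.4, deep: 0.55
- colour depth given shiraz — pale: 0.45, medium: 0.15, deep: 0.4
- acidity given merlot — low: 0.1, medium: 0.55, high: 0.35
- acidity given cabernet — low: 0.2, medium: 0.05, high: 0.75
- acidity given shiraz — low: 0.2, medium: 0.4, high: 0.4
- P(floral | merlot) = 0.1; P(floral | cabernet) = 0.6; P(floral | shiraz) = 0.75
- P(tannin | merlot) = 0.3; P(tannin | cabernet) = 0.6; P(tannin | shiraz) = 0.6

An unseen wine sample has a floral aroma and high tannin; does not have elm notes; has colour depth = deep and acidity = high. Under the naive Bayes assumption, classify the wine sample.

shiraz

merlot: 0.2 × (1−0.55) × 0.3 × 0.35 × 0.1 × 0.3 = 0.0002835
cabernet: 0.05 × (1−0.2) × 0.55 × 0.75 × 0.6 × 0.6 = 0.00594
shiraz: 0.75 × (1−0.45) × 0.4 × 0.4 × 0.75 × 0.6 = 0.0297
Highest score → shiraz.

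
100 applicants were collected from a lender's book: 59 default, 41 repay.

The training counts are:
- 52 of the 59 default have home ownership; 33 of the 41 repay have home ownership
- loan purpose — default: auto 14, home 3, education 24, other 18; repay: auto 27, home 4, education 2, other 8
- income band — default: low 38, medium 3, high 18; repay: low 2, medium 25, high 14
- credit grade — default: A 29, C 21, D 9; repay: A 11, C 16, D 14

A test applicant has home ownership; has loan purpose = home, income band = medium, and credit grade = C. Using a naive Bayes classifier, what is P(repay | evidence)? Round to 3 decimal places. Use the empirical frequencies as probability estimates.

default: (59/100) × (52/59) × (3/59) × (3/59) × (21/59) ≈ 0.00047853
repay: (41/100) × (33/41) × (4/41) × (25/41) × (16/41) ≈ 0.00766095
P(repay | x) = 0.00766095 / 0.00813948 ≈ 0.941

0.941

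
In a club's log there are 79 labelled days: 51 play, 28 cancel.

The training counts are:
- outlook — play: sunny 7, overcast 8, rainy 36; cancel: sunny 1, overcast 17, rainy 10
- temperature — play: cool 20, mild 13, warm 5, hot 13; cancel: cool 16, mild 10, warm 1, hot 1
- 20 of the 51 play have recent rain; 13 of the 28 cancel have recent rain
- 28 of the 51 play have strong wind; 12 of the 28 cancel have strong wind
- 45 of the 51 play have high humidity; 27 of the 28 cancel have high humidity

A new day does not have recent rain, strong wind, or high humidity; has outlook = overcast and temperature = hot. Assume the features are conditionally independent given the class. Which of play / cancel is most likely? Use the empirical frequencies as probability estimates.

play: (51/79) × (8/51) × (13/51) × (31/51) × (23/51) × (6/51) ≈ 0.000832466
cancel: (28/79) × (17/28) × (1/28) × (15/28) × (16/28) × (1/28) ≈ 0.0000840235
Highest score → play.

play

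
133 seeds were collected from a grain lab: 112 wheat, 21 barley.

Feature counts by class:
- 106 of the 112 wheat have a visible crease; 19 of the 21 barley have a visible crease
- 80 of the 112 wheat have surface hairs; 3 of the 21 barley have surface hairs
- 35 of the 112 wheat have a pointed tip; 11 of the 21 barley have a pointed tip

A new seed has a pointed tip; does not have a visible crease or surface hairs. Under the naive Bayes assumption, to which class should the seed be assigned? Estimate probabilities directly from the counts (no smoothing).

barley

wheat: (112/133) × (6/112) × (32/112) × (35/112) ≈ 0.00402793
barley: (21/133) × (2/21) × (18/21) × (11/21) ≈ 0.00675157
Highest score → barley.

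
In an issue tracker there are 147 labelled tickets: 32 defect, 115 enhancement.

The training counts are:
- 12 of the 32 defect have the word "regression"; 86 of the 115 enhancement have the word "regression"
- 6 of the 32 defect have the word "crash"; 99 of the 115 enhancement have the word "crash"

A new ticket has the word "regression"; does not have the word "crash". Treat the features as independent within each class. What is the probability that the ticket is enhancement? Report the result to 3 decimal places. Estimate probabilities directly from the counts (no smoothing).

0.551

defect: (32/147) × (12/32) × (26/32) ≈ 0.0663265
enhancement: (115/147) × (86/115) × (16/115) ≈ 0.081396
P(enhancement | x) = 0.081396 / 0.1477225 ≈ 0.551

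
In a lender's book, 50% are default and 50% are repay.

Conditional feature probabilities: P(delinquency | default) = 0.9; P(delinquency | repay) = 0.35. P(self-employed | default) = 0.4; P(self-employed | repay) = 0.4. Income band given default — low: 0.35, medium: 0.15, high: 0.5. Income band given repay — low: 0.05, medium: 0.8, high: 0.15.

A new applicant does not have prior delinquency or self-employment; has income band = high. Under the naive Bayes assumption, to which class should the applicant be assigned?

default: 0.5 × (1−0.9) × (1−0.4) × 0.5 = 0.015
repay: 0.5 × (1−0.35) × (1−0.4) × 0.15 = 0.02925
Highest score → repay.

repay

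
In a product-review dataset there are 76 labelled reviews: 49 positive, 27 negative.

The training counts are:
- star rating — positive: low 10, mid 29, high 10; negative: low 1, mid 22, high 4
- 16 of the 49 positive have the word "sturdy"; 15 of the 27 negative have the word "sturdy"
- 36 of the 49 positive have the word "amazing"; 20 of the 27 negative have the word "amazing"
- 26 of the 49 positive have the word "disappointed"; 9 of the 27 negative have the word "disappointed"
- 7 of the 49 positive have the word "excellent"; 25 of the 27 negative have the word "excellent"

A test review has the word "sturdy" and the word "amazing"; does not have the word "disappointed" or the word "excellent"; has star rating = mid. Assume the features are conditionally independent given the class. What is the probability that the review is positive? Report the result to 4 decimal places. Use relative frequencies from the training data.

positive: (49/76) × (29/49) × (16/49) × (36/49) × (23/49) × (42/49) ≈ 0.0368298
negative: (27/76) × (22/27) × (15/27) × (20/27) × (18/27) × (2/27) ≈ 0.00588271
P(positive | x) = 0.0368298 / 0.04271251 ≈ 0.8623

0.8623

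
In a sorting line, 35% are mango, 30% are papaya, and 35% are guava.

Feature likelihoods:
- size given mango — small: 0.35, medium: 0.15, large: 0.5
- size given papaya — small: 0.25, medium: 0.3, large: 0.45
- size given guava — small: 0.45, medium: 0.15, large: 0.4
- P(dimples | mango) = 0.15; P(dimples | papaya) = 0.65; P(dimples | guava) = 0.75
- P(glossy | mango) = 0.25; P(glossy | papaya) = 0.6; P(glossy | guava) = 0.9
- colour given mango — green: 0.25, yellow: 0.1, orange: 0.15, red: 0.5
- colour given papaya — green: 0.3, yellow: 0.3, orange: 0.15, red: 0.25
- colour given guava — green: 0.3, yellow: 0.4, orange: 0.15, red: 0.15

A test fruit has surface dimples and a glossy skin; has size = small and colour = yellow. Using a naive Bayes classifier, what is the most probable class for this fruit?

guava

mango: 0.35 × 0.35 × 0.15 × 0.25 × 0.1 = 0.000459375
papaya: 0.3 × 0.25 × 0.65 × 0.6 × 0.3 = 0.008775
guava: 0.35 × 0.45 × 0.75 × 0.9 × 0.4 = 0.042525
Highest score → guava.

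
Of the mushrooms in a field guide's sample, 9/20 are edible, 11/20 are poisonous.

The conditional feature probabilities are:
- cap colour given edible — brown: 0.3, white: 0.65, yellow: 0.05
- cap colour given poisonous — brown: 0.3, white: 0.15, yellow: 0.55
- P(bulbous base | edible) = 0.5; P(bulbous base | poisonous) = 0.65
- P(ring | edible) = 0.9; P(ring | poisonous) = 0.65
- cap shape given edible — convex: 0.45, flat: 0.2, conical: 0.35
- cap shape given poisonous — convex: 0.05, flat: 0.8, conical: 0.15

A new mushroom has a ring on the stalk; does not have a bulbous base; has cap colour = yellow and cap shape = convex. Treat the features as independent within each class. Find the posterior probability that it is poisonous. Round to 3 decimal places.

0.430

edible: 0.45 × 0.05 × (1−0.5) × 0.9 × 0.45 = 0.00455625
poisonous: 0.55 × 0.55 × (1−0.65) × 0.65 × 0.05 = 0.0034409375
P(poisonous | x) = 0.0034409375 / 0.0079971875 ≈ 0.430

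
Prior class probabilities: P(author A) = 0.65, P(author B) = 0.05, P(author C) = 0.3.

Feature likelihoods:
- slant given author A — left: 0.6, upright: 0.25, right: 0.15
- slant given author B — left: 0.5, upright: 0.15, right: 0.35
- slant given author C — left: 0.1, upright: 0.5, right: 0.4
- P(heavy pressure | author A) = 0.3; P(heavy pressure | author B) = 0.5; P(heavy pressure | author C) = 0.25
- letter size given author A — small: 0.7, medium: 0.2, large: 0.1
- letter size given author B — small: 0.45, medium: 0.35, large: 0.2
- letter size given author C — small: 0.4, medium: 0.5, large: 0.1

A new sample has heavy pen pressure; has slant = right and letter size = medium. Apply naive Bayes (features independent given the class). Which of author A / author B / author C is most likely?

author A: 0.65 × 0.15 × 0.3 × 0.2 = 0.00585
author B: 0.05 × 0.35 × 0.5 × 0.35 = 0.0030625
author C: 0.3 × 0.4 × 0.25 × 0.5 = 0.015
Highest score → author C.

author C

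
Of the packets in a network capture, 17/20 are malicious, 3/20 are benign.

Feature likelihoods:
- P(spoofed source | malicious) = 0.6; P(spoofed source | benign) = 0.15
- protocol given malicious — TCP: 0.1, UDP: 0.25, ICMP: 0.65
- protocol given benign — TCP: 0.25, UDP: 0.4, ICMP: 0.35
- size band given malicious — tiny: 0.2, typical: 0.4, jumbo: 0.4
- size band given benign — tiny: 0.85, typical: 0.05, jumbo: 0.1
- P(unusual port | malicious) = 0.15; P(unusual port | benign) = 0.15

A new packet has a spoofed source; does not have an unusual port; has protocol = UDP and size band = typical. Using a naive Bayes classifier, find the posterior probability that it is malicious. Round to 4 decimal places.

0.9913

malicious: 0.85 × 0.6 × 0.25 × 0.4 × (1−0.15) = 0.04335
benign: 0.15 × 0.15 × 0.4 × 0.05 × (1−0.15) = 0.0003825
P(malicious | x) = 0.04335 / 0.0437325 ≈ 0.9913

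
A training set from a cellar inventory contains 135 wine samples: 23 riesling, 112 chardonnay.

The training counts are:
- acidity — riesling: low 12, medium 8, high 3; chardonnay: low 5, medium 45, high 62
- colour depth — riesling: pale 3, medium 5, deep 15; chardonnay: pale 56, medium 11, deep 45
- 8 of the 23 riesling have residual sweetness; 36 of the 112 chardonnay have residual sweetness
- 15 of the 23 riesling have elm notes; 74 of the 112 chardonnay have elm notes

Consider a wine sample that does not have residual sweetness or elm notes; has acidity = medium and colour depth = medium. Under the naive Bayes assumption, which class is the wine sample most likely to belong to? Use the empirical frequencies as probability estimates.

chardonnay

riesling: (23/135) × (8/23) × (5/23) × (15/23) × (8/23) ≈ 0.00292229
chardonnay: (112/135) × (45/112) × (11/112) × (76/112) × (38/112) ≈ 0.00753728
Highest score → chardonnay.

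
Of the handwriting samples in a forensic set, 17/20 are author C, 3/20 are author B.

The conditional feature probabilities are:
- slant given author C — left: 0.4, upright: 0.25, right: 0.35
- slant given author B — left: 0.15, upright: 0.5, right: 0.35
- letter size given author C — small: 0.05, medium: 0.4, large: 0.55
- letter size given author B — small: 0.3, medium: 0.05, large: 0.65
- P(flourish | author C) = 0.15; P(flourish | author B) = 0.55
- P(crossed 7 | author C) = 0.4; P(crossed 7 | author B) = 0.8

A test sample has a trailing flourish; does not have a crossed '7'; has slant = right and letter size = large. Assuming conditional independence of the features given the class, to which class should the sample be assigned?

author C

author C: 0.85 × 0.35 × 0.55 × 0.15 × (1−0.4) = 0.01472625
author B: 0.15 × 0.35 × 0.65 × 0.55 × (1−0.8) = 0.00375375
Highest score → author C.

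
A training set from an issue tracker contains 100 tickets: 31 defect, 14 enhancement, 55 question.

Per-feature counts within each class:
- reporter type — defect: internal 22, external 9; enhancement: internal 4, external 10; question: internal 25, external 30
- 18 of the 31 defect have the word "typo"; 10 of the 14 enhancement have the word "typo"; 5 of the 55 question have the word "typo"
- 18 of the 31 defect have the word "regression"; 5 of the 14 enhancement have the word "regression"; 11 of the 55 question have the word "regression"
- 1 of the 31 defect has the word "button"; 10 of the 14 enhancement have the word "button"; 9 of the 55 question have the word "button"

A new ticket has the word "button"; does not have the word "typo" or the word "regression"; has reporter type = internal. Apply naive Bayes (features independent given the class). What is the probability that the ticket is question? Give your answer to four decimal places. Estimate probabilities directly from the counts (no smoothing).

defect: (31/100) × (22/31) × (13/31) × (13/31) × (1/31) ≈ 0.00124803
enhancement: (14/100) × (4/14) × (4/14) × (9/14) × (10/14) ≈ 0.00524781
question: (55/100) × (25/55) × (50/55) × (44/55) × (9/55) ≈ 0.0297521
P(question | x) = 0.0297521 / 0.03624794 ≈ 0.8208

0.8208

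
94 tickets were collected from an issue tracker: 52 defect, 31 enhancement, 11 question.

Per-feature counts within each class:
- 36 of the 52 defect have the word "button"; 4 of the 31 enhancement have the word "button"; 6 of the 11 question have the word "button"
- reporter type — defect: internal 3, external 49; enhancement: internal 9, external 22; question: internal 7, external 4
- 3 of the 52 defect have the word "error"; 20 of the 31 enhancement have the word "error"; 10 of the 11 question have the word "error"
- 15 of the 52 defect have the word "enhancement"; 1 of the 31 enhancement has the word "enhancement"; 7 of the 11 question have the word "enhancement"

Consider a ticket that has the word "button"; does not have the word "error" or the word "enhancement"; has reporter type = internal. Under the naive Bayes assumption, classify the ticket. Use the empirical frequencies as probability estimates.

defect: (52/94) × (36/52) × (3/52) × (49/52) × (37/52) ≈ 0.0148144
enhancement: (31/94) × (4/31) × (9/31) × (11/31) × (30/31) ≈ 0.00424232
question: (11/94) × (6/11) × (7/11) × (1/11) × (4/11) ≈ 0.00134278
Highest score → defect.

defect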